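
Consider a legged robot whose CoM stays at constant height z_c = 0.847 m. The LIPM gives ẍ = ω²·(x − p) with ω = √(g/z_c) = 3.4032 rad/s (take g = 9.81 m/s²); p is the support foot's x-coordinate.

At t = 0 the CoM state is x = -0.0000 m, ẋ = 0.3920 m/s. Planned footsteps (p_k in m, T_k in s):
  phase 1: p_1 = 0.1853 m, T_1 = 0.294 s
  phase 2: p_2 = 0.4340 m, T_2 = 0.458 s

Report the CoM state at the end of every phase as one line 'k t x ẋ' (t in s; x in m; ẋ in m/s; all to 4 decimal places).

1 0.2940 0.0347 -0.1365
2 0.7520 -0.6479 -3.4247

phase 1: p=0.1853, T=0.294, ωT=1.000541, cosh=1.543716, sinh=1.176036; start (x,ẋ)=(-0.000000, 0.392000) → end (x,ẋ)=(0.034712, -0.136487)
phase 2: p=0.4340, T=0.458, ωT=1.558666, cosh=2.481446, sinh=2.271029; start (x,ẋ)=(0.034712, -0.136487) → end (x,ẋ)=(-0.647892, -3.424689)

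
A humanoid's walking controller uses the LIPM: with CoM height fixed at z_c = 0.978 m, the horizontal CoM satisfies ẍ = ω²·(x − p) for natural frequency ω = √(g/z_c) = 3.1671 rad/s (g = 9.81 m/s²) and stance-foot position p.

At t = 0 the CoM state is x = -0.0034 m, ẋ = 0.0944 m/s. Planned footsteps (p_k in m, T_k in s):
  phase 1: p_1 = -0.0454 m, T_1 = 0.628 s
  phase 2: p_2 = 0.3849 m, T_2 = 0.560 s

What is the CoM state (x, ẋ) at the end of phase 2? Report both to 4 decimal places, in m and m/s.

x = 0.6268, ẋ = 0.9964

phase 1: p=-0.0454, T=0.628, ωT=1.988939, cosh=3.722308, sinh=3.585467; start (x,ẋ)=(-0.003400, 0.094400) → end (x,ẋ)=(0.217807, 0.828318)
phase 2: p=0.3849, T=0.560, ωT=1.773576, cosh=3.030805, sinh=2.861080; start (x,ẋ)=(0.217807, 0.828318) → end (x,ẋ)=(0.626756, 0.996386)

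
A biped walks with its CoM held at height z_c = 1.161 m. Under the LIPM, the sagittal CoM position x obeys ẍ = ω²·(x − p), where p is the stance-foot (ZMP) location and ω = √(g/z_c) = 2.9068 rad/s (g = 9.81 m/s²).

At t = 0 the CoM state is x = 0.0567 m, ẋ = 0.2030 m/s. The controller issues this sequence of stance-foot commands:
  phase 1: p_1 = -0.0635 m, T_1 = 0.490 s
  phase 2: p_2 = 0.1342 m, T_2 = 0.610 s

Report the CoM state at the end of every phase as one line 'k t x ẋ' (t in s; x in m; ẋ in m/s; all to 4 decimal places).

phase 1: p=-0.0635, T=0.490, ωT=1.424332, cosh=2.197875, sinh=1.957206; start (x,ẋ)=(0.056700, 0.203000) → end (x,ẋ)=(0.337369, 1.130011)
phase 2: p=0.1342, T=0.610, ωT=1.773148, cosh=3.029581, sinh=2.859783; start (x,ẋ)=(0.337369, 1.130011) → end (x,ẋ)=(1.861449, 5.112363)

1 0.4900 0.3374 1.1300
2 1.1000 1.8614 5.1124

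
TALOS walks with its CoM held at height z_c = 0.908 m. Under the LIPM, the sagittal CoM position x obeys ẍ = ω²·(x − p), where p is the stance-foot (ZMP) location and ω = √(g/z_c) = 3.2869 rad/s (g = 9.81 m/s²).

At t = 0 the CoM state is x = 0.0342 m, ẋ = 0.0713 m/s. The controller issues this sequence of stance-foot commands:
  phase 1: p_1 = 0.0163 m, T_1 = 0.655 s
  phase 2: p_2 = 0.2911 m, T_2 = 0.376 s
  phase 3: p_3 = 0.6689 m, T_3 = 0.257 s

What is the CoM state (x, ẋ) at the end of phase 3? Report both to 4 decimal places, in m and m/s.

x = 0.3956, ẋ = -0.2519

phase 1: p=0.0163, T=0.655, ωT=2.152920, cosh=4.363052, sinh=4.246907; start (x,ẋ)=(0.034200, 0.071300) → end (x,ẋ)=(0.186523, 0.560955)
phase 2: p=0.2911, T=0.376, ωT=1.235874, cosh=1.865983, sinh=1.575403; start (x,ẋ)=(0.186523, 0.560955) → end (x,ẋ)=(0.364826, 0.505213)
phase 3: p=0.6689, T=0.257, ωT=0.844733, cosh=1.378514, sinh=0.948843; start (x,ẋ)=(0.364826, 0.505213) → end (x,ẋ)=(0.395571, -0.251888)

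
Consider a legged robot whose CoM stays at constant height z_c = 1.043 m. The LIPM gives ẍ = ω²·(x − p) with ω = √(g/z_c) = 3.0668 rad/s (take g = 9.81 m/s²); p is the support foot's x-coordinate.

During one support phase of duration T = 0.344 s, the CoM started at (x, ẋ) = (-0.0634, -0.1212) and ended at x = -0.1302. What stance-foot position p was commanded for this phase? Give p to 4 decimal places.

ωT = 3.0668·0.344 = 1.054979; cosh(ωT) = 1.610058, sinh(ωT) = 1.261858
x(T) = p + (x₀−p)·cosh(ωT) + (ẋ₀/ω)·sinh(ωT) ⇒ p·(1 − cosh) = x(T) − x₀·cosh − (ẋ₀/ω)·sinh
numerator   = -0.1302 − (-0.0634)·1.610058 − (-0.1212/3.0668)·1.261858 = 0.021746
denominator = 1 − 1.610058 = -0.610058
p = 0.021746 / -0.610058 = -0.0356

p = -0.0356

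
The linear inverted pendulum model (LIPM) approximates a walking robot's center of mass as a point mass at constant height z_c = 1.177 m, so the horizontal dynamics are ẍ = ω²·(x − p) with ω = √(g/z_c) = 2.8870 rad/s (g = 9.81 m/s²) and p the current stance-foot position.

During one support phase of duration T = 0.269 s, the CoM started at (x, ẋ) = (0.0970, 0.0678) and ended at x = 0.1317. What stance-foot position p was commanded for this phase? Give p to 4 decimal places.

p = 0.0510

ωT = 2.8870·0.269 = 0.776603; cosh(ωT) = 1.317020, sinh(ωT) = 0.857054
x(T) = p + (x₀−p)·cosh(ωT) + (ẋ₀/ω)·sinh(ωT) ⇒ p·(1 − cosh) = x(T) − x₀·cosh − (ẋ₀/ω)·sinh
numerator   = 0.1317 − (0.0970)·1.317020 − (0.0678/2.8870)·0.857054 = -0.016179
denominator = 1 − 1.317020 = -0.317020
p = -0.016179 / -0.317020 = 0.0510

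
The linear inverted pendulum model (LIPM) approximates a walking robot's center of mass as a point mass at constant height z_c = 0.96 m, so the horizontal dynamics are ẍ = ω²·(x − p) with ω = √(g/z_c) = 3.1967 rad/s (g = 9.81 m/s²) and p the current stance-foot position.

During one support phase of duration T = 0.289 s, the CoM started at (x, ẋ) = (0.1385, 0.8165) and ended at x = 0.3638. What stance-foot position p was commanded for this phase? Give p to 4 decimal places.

p = 0.2383

ωT = 3.1967·0.289 = 0.923846; cosh(ωT) = 1.457975, sinh(ωT) = 1.060986
x(T) = p + (x₀−p)·cosh(ωT) + (ẋ₀/ω)·sinh(ωT) ⇒ p·(1 − cosh) = x(T) − x₀·cosh − (ẋ₀/ω)·sinh
numerator   = 0.3638 − (0.1385)·1.457975 − (0.8165/3.1967)·1.060986 = -0.109126
denominator = 1 − 1.457975 = -0.457975
p = -0.109126 / -0.457975 = 0.2383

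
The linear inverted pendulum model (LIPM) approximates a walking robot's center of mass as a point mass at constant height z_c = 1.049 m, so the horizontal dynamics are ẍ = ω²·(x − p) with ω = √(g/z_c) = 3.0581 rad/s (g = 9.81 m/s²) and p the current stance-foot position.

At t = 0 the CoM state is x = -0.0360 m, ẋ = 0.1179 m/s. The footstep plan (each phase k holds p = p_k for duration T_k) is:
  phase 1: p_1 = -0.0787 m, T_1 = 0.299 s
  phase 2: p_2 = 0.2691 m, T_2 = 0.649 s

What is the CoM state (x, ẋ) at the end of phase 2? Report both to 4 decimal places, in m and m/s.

phase 1: p=-0.0787, T=0.299, ωT=0.914372, cosh=1.447988, sinh=1.047220; start (x,ẋ)=(-0.036000, 0.117900) → end (x,ẋ)=(0.023503, 0.307465)
phase 2: p=0.2691, T=0.649, ωT=1.984707, cosh=3.707168, sinh=3.569747; start (x,ẋ)=(0.023503, 0.307465) → end (x,ẋ)=(-0.282463, -1.541273)

x = -0.2825, ẋ = -1.5413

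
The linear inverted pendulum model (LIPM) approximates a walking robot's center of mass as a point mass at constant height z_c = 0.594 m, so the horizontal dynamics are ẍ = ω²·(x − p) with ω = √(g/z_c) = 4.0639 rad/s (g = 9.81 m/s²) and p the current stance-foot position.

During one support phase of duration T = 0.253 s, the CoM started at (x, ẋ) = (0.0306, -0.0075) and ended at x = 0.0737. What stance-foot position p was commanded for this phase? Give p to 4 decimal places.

p = -0.0480

ωT = 4.0639·0.253 = 1.028167; cosh(ωT) = 1.576799, sinh(ωT) = 1.219137
x(T) = p + (x₀−p)·cosh(ωT) + (ẋ₀/ω)·sinh(ωT) ⇒ p·(1 − cosh) = x(T) − x₀·cosh − (ẋ₀/ω)·sinh
numerator   = 0.0737 − (0.0306)·1.576799 − (-0.0075/4.0639)·1.219137 = 0.027700
denominator = 1 − 1.576799 = -0.576799
p = 0.027700 / -0.576799 = -0.0480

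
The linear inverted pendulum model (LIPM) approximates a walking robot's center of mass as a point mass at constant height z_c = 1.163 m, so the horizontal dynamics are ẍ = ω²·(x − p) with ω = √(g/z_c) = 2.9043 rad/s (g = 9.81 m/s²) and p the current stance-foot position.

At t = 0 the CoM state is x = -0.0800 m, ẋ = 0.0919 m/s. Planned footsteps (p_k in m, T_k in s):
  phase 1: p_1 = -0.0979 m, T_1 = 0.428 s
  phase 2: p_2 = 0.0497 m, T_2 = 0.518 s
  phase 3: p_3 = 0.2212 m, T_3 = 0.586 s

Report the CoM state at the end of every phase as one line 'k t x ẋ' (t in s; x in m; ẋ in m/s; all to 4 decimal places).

1 0.4280 -0.0140 0.2551
2 0.9460 0.0872 0.2066
3 1.5320 0.0300 -0.4467

phase 1: p=-0.0979, T=0.428, ωT=1.243040, cosh=1.877321, sinh=1.588815; start (x,ẋ)=(-0.080000, 0.091900) → end (x,ẋ)=(-0.014021, 0.255123)
phase 2: p=0.0497, T=0.518, ωT=1.504427, cosh=2.361860, sinh=2.139715; start (x,ẋ)=(-0.014021, 0.255123) → end (x,ẋ)=(0.087159, 0.206577)
phase 3: p=0.2212, T=0.586, ωT=1.701920, cosh=2.833400, sinh=2.651067; start (x,ẋ)=(0.087159, 0.206577) → end (x,ẋ)=(0.029972, -0.446737)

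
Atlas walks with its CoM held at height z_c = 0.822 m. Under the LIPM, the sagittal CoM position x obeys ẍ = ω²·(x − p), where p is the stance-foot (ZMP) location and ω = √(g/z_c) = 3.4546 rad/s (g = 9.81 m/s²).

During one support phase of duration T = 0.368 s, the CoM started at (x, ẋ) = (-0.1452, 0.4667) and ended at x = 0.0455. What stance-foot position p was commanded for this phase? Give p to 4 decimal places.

ωT = 3.4546·0.368 = 1.271293; cosh(ωT) = 1.922964, sinh(ωT) = 1.642495
x(T) = p + (x₀−p)·cosh(ωT) + (ẋ₀/ω)·sinh(ωT) ⇒ p·(1 − cosh) = x(T) − x₀·cosh − (ẋ₀/ω)·sinh
numerator   = 0.0455 − (-0.1452)·1.922964 − (0.4667/3.4546)·1.642495 = 0.102821
denominator = 1 − 1.922964 = -0.922964
p = 0.102821 / -0.922964 = -0.1114

p = -0.1114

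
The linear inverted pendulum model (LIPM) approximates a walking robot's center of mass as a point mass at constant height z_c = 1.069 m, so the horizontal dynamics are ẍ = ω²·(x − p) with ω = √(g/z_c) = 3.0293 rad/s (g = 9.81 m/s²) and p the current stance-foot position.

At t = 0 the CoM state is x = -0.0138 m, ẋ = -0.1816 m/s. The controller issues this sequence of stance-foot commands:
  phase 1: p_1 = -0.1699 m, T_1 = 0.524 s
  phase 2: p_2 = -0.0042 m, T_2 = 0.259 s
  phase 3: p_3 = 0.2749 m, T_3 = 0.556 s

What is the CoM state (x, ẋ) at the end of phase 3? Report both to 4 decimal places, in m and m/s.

x = 1.2902, ẋ = 3.2637

phase 1: p=-0.1699, T=0.524, ωT=1.587353, cosh=2.547626, sinh=2.343160; start (x,ẋ)=(-0.013800, -0.181600) → end (x,ẋ)=(0.087317, 0.645370)
phase 2: p=-0.0042, T=0.259, ωT=0.784589, cosh=1.323906, sinh=0.867599; start (x,ẋ)=(0.087317, 0.645370) → end (x,ẋ)=(0.301796, 1.094936)
phase 3: p=0.2749, T=0.556, ωT=1.684291, cosh=2.787102, sinh=2.601526; start (x,ẋ)=(0.301796, 1.094936) → end (x,ẋ)=(1.290179, 3.263658)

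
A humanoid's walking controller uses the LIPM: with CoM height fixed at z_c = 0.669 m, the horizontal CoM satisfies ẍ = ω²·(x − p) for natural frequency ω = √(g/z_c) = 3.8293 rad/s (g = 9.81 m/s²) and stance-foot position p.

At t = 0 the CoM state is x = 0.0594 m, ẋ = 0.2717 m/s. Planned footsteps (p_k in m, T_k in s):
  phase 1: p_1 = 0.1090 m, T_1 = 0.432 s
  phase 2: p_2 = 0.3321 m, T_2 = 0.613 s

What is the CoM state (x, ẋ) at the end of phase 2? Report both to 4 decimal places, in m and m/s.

x = -0.2624, ẋ = -2.1864

phase 1: p=0.1090, T=0.432, ωT=1.654258, cosh=2.710215, sinh=2.518981; start (x,ẋ)=(0.059400, 0.271700) → end (x,ẋ)=(0.153302, 0.257927)
phase 2: p=0.3321, T=0.613, ωT=2.347361, cosh=5.276777, sinh=5.181156; start (x,ẋ)=(0.153302, 0.257927) → end (x,ẋ)=(-0.262392, -2.186357)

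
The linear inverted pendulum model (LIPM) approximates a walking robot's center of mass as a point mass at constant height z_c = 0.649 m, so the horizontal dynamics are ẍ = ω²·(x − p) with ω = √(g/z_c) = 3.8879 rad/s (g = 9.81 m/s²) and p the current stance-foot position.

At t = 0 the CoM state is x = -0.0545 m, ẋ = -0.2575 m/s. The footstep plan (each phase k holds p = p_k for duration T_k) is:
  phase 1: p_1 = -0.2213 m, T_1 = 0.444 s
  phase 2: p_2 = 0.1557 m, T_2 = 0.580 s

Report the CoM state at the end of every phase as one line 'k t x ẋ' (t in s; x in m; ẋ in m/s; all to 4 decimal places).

1 0.4440 0.0820 1.0180
2 1.0240 1.0351 3.5557

phase 1: p=-0.2213, T=0.444, ωT=1.726228, cosh=2.898685, sinh=2.720730; start (x,ẋ)=(-0.054500, -0.257500) → end (x,ẋ)=(0.082004, 1.017987)
phase 2: p=0.1557, T=0.580, ωT=2.254982, cosh=4.819999, sinh=4.715123; start (x,ẋ)=(0.082004, 1.017987) → end (x,ẋ)=(1.035066, 3.555699)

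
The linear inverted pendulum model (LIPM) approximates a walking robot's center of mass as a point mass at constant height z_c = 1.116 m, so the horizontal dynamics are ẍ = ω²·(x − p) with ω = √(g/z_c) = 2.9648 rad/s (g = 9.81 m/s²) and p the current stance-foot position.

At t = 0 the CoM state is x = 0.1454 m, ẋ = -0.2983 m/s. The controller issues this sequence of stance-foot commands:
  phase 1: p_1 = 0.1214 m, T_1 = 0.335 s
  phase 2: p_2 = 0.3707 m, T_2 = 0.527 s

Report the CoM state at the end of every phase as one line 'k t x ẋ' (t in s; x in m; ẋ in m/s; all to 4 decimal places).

phase 1: p=0.1214, T=0.335, ωT=0.993208, cosh=1.535134, sinh=1.164748; start (x,ẋ)=(0.145400, -0.298300) → end (x,ẋ)=(0.041053, -0.375053)
phase 2: p=0.3707, T=0.527, ωT=1.562450, cosh=2.490057, sinh=2.280435; start (x,ẋ)=(0.041053, -0.375053) → end (x,ẋ)=(-0.738618, -3.162654)

1 0.3350 0.0411 -0.3751
2 0.8620 -0.7386 -3.1627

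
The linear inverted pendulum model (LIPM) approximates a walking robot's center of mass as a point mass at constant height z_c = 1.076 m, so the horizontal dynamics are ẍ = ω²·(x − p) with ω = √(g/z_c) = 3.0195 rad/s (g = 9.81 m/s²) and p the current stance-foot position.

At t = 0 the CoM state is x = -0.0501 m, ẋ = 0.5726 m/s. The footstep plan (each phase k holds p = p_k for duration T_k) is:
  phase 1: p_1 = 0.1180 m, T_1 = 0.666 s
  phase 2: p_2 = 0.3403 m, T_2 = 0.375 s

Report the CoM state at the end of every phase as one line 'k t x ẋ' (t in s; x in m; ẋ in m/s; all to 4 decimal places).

1 0.6660 0.1745 0.3152
2 1.0410 0.2015 -0.1563

phase 1: p=0.1180, T=0.666, ωT=2.010987, cosh=3.802272, sinh=3.668415; start (x,ẋ)=(-0.050100, 0.572600) → end (x,ẋ)=(0.174495, 0.315174)
phase 2: p=0.3403, T=0.375, ωT=1.132312, cosh=1.712555, sinh=1.390268; start (x,ẋ)=(0.174495, 0.315174) → end (x,ẋ)=(0.201465, -0.156284)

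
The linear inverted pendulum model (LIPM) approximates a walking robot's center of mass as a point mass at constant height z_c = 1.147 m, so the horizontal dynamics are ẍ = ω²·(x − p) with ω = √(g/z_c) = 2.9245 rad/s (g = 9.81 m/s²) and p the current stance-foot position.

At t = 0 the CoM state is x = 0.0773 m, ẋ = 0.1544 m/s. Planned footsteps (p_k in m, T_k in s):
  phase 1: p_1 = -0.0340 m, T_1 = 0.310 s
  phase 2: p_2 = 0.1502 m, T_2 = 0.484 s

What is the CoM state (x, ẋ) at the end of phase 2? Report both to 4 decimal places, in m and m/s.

phase 1: p=-0.0340, T=0.310, ωT=0.906595, cosh=1.439887, sinh=1.035990; start (x,ẋ)=(0.077300, 0.154400) → end (x,ẋ)=(0.180955, 0.559530)
phase 2: p=0.1502, T=0.484, ωT=1.415458, cosh=2.180593, sinh=1.937779; start (x,ẋ)=(0.180955, 0.559530) → end (x,ẋ)=(0.588010, 1.394397)

x = 0.5880, ẋ = 1.3944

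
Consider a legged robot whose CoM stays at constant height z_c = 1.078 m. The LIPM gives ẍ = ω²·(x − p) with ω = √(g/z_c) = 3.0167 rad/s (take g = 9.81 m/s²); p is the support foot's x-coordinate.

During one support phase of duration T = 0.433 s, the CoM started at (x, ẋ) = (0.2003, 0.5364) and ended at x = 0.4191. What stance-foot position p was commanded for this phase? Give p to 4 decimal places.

ωT = 3.0167·0.433 = 1.306231; cosh(ωT) = 1.981535, sinh(ωT) = 1.710696
x(T) = p + (x₀−p)·cosh(ωT) + (ẋ₀/ω)·sinh(ωT) ⇒ p·(1 − cosh) = x(T) − x₀·cosh − (ẋ₀/ω)·sinh
numerator   = 0.4191 − (0.2003)·1.981535 − (0.5364/3.0167)·1.710696 = -0.281981
denominator = 1 − 1.981535 = -0.981535
p = -0.281981 / -0.981535 = 0.2873

p = 0.2873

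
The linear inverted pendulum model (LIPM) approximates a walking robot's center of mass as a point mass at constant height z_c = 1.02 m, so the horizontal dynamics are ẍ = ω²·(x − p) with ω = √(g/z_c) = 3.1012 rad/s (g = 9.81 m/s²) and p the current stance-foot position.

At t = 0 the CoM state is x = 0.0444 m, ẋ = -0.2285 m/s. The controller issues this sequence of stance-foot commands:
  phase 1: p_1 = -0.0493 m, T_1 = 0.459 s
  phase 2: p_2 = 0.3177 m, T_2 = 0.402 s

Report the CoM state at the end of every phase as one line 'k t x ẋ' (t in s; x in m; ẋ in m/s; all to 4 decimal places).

1 0.4590 0.0124 0.0663
2 0.8610 -0.2231 -1.3858

phase 1: p=-0.0493, T=0.459, ωT=1.423451, cosh=2.196151, sinh=1.955270; start (x,ẋ)=(0.044400, -0.228500) → end (x,ẋ)=(0.012413, 0.066347)
phase 2: p=0.3177, T=0.402, ωT=1.246682, cosh=1.883120, sinh=1.595663; start (x,ẋ)=(0.012413, 0.066347) → end (x,ẋ)=(-0.223055, -1.385766)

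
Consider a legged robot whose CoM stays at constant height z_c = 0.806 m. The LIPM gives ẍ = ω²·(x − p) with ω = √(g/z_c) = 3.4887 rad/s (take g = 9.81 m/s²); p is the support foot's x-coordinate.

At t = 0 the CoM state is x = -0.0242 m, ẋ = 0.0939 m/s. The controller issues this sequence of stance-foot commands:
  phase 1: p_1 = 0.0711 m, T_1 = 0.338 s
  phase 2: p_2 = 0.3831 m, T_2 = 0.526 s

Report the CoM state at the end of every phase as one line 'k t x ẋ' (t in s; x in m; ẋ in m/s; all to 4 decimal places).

phase 1: p=0.0711, T=0.338, ωT=1.179181, cosh=1.779620, sinh=1.472089; start (x,ẋ)=(-0.024200, 0.093900) → end (x,ẋ)=(-0.058876, -0.322324)
phase 2: p=0.3831, T=0.526, ωT=1.835056, cosh=3.212545, sinh=3.052941; start (x,ẋ)=(-0.058876, -0.322324) → end (x,ẋ)=(-1.318831, -5.742873)

1 0.3380 -0.0589 -0.3223
2 0.8640 -1.3188 -5.7429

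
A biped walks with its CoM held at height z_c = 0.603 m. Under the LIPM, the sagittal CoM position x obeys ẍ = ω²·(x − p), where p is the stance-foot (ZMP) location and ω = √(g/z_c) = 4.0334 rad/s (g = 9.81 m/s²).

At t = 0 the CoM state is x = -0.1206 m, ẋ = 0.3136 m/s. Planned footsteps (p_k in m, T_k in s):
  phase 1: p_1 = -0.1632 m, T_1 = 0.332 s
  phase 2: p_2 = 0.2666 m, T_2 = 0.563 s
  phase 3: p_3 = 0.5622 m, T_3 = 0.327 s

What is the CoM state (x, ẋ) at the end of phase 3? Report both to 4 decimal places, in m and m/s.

phase 1: p=-0.1632, T=0.332, ωT=1.339089, cosh=2.038825, sinh=1.776740; start (x,ẋ)=(-0.120600, 0.313600) → end (x,ẋ)=(0.061797, 0.944660)
phase 2: p=0.2666, T=0.563, ωT=2.270804, cosh=4.895209, sinh=4.791979; start (x,ẋ)=(0.061797, 0.944660) → end (x,ẋ)=(0.386372, 0.665880)
phase 3: p=0.5622, T=0.327, ωT=1.318922, cosh=2.003405, sinh=1.735982; start (x,ẋ)=(0.386372, 0.665880) → end (x,ẋ)=(0.496542, 0.102898)

x = 0.4965, ẋ = 0.1029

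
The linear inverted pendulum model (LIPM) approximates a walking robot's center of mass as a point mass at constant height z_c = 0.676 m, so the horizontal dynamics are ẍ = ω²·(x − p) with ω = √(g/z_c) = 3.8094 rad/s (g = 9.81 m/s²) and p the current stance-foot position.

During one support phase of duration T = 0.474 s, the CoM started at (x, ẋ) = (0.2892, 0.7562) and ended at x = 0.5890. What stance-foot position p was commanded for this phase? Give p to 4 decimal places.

ωT = 3.8094·0.474 = 1.805656; cosh(ωT) = 3.124163, sinh(ωT) = 2.959796
x(T) = p + (x₀−p)·cosh(ωT) + (ẋ₀/ω)·sinh(ωT) ⇒ p·(1 − cosh) = x(T) − x₀·cosh − (ẋ₀/ω)·sinh
numerator   = 0.5890 − (0.2892)·3.124163 − (0.7562/3.8094)·2.959796 = -0.902054
denominator = 1 − 3.124163 = -2.124163
p = -0.902054 / -2.124163 = 0.4247

p = 0.4247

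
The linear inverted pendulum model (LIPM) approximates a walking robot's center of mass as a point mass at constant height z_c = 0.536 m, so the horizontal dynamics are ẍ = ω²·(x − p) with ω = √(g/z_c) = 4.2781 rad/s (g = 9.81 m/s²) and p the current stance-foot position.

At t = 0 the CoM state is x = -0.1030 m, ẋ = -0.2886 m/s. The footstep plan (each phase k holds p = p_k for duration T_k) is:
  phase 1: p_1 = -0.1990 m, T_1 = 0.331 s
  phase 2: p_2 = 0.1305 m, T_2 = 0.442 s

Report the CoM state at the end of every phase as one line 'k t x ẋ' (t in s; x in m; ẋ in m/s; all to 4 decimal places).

phase 1: p=-0.1990, T=0.331, ωT=1.416051, cosh=2.181743, sinh=1.939073; start (x,ẋ)=(-0.103000, -0.288600) → end (x,ẋ)=(-0.120362, 0.166721)
phase 2: p=0.1305, T=0.442, ωT=1.890920, cosh=3.388198, sinh=3.237265; start (x,ẋ)=(-0.120362, 0.166721) → end (x,ẋ)=(-0.593312, -2.909392)

1 0.3310 -0.1204 0.1667
2 0.7730 -0.5933 -2.9094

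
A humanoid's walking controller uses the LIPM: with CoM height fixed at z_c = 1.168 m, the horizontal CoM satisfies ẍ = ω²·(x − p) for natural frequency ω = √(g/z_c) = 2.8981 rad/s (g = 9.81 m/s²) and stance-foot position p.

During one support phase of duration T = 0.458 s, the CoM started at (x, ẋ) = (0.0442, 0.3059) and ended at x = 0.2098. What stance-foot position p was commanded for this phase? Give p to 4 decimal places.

p = 0.0633

ωT = 2.8981·0.458 = 1.327330; cosh(ωT) = 2.018073, sinh(ωT) = 1.752888
x(T) = p + (x₀−p)·cosh(ωT) + (ẋ₀/ω)·sinh(ωT) ⇒ p·(1 − cosh) = x(T) − x₀·cosh − (ẋ₀/ω)·sinh
numerator   = 0.2098 − (0.0442)·2.018073 − (0.3059/2.8981)·1.752888 = -0.064420
denominator = 1 − 2.018073 = -1.018073
p = -0.064420 / -1.018073 = 0.0633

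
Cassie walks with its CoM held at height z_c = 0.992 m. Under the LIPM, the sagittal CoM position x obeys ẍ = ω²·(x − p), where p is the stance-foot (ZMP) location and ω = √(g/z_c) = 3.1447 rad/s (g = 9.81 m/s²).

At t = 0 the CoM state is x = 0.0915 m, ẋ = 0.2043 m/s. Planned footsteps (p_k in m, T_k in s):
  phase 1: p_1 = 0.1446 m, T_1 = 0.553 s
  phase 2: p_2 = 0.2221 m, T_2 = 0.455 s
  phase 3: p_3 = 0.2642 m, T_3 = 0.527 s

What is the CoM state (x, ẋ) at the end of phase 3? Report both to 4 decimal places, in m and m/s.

x = 0.0383, ẋ = -0.6710

phase 1: p=0.1446, T=0.553, ωT=1.739019, cosh=2.933725, sinh=2.758032; start (x,ẋ)=(0.091500, 0.204300) → end (x,ẋ)=(0.167999, 0.138814)
phase 2: p=0.2221, T=0.455, ωT=1.430838, cosh=2.210656, sinh=1.971548; start (x,ẋ)=(0.167999, 0.138814) → end (x,ẋ)=(0.189529, -0.028554)
phase 3: p=0.2642, T=0.527, ωT=1.657257, cosh=2.717783, sinh=2.527121; start (x,ẋ)=(0.189529, -0.028554) → end (x,ẋ)=(0.038315, -0.671014)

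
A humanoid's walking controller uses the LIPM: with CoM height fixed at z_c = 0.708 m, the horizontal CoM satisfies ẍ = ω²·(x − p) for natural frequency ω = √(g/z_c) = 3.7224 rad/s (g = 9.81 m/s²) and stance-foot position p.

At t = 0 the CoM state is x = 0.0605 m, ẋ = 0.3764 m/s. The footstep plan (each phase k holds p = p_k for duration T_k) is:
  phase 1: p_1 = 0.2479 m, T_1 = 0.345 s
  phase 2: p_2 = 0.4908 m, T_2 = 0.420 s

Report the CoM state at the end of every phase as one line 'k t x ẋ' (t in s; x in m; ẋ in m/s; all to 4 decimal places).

phase 1: p=0.2479, T=0.345, ωT=1.284228, cosh=1.944371, sinh=1.667507; start (x,ẋ)=(0.060500, 0.376400) → end (x,ẋ)=(0.052139, -0.431355)
phase 2: p=0.4908, T=0.420, ωT=1.563408, cosh=2.492244, sinh=2.282823; start (x,ẋ)=(0.052139, -0.431355) → end (x,ẋ)=(-0.866985, -4.802597)

1 0.3450 0.0521 -0.4314
2 0.7650 -0.8670 -4.8026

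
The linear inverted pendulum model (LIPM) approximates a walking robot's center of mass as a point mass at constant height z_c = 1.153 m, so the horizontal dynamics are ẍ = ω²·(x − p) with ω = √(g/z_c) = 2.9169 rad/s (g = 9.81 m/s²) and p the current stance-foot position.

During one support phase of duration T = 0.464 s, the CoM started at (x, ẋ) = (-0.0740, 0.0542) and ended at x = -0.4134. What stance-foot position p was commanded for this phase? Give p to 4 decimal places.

ωT = 2.9169·0.464 = 1.353442; cosh(ωT) = 2.064537, sinh(ωT) = 1.806187
x(T) = p + (x₀−p)·cosh(ωT) + (ẋ₀/ω)·sinh(ωT) ⇒ p·(1 − cosh) = x(T) − x₀·cosh − (ẋ₀/ω)·sinh
numerator   = -0.4134 − (-0.0740)·2.064537 − (0.0542/2.9169)·1.806187 = -0.294186
denominator = 1 − 2.064537 = -1.064537
p = -0.294186 / -1.064537 = 0.2764

p = 0.2764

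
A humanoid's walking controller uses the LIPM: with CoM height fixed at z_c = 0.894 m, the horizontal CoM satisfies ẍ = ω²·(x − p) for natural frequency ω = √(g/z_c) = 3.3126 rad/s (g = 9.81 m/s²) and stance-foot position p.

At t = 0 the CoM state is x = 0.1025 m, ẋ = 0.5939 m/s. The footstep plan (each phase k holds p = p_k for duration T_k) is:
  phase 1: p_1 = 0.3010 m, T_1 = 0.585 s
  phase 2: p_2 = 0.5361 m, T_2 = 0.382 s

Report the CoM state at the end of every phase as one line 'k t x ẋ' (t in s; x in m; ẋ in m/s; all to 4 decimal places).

1 0.5850 0.2071 -0.1309
2 0.9670 -0.1579 -2.0283

phase 1: p=0.3010, T=0.585, ωT=1.937871, cosh=3.543981, sinh=3.399971; start (x,ẋ)=(0.102500, 0.593900) → end (x,ẋ)=(0.207084, -0.130884)
phase 2: p=0.5361, T=0.382, ωT=1.265413, cosh=1.913340, sinh=1.631217; start (x,ẋ)=(0.207084, -0.130884) → end (x,ẋ)=(-0.157870, -2.028287)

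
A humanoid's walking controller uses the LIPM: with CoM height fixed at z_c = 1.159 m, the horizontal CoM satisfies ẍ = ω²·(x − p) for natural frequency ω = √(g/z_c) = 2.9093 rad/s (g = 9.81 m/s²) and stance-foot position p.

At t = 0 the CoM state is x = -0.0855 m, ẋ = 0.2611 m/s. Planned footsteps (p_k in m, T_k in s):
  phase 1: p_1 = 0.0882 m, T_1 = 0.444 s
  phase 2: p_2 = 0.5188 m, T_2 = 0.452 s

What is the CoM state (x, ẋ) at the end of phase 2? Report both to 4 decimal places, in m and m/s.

x = -0.9196, ẋ = -3.7920

phase 1: p=0.0882, T=0.444, ωT=1.291729, cosh=1.956935, sinh=1.682139; start (x,ẋ)=(-0.085500, 0.261100) → end (x,ẋ)=(-0.100753, -0.339106)
phase 2: p=0.5188, T=0.452, ωT=1.315004, cosh=1.996619, sinh=1.728146; start (x,ẋ)=(-0.100753, -0.339106) → end (x,ẋ)=(-0.919643, -3.791988)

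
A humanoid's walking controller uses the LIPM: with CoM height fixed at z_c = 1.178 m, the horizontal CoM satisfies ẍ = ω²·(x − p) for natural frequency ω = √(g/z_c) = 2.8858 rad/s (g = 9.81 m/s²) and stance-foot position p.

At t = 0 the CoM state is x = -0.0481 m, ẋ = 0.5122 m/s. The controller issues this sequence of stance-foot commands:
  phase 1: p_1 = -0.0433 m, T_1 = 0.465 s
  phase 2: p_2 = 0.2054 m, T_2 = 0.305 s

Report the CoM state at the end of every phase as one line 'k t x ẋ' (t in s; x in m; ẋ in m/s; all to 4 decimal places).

phase 1: p=-0.0433, T=0.465, ωT=1.341897, cosh=2.043822, sinh=1.782473; start (x,ẋ)=(-0.048100, 0.512200) → end (x,ẋ)=(0.263260, 1.022155)
phase 2: p=0.2054, T=0.305, ωT=0.880169, cosh=1.413010, sinh=0.998297; start (x,ẋ)=(0.263260, 1.022155) → end (x,ẋ)=(0.640756, 1.611005)

1 0.4650 0.2633 1.0222
2 0.7700 0.6408 1.6110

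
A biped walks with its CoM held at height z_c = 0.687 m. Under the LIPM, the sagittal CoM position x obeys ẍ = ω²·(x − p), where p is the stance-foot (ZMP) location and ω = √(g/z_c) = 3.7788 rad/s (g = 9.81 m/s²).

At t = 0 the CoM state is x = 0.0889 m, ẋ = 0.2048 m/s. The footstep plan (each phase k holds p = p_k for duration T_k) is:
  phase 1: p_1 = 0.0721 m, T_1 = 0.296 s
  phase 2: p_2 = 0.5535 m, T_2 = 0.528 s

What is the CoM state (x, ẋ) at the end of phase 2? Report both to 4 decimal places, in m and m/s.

x = -0.4512, ẋ = -3.5430

phase 1: p=0.0721, T=0.296, ωT=1.118525, cosh=1.693549, sinh=1.366787; start (x,ẋ)=(0.088900, 0.204800) → end (x,ẋ)=(0.174628, 0.433608)
phase 2: p=0.5535, T=0.528, ωT=1.995206, cosh=3.744853, sinh=3.608868; start (x,ẋ)=(0.174628, 0.433608) → end (x,ẋ)=(-0.451213, -3.542958)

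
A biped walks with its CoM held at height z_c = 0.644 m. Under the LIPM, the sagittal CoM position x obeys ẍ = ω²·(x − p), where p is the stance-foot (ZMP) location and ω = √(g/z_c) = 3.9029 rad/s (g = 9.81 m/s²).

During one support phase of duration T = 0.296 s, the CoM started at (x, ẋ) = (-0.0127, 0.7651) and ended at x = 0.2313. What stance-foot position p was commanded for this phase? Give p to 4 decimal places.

ωT = 3.9029·0.296 = 1.155258; cosh(ωT) = 1.744910, sinh(ωT) = 1.429934
x(T) = p + (x₀−p)·cosh(ωT) + (ẋ₀/ω)·sinh(ωT) ⇒ p·(1 − cosh) = x(T) − x₀·cosh − (ẋ₀/ω)·sinh
numerator   = 0.2313 − (-0.0127)·1.744910 − (0.7651/3.9029)·1.429934 = -0.026855
denominator = 1 − 1.744910 = -0.744910
p = -0.026855 / -0.744910 = 0.0361

p = 0.0361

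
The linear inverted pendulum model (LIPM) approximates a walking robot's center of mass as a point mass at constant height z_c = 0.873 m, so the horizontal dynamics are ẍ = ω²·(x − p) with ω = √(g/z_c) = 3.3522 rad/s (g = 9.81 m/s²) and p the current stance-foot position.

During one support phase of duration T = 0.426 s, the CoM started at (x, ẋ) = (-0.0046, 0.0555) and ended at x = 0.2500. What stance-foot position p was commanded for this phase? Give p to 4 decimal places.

ωT = 3.3522·0.426 = 1.428037; cosh(ωT) = 2.205142, sinh(ωT) = 1.965363
x(T) = p + (x₀−p)·cosh(ωT) + (ẋ₀/ω)·sinh(ωT) ⇒ p·(1 − cosh) = x(T) − x₀·cosh − (ẋ₀/ω)·sinh
numerator   = 0.2500 − (-0.0046)·2.205142 − (0.0555/3.3522)·1.965363 = 0.227605
denominator = 1 − 2.205142 = -1.205142
p = 0.227605 / -1.205142 = -0.1889

p = -0.1889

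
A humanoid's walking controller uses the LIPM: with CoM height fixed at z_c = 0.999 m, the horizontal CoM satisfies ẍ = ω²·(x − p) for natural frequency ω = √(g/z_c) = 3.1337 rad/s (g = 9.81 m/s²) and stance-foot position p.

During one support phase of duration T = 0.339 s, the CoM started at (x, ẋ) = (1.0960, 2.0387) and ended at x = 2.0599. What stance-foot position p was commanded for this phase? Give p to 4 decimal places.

ωT = 3.1337·0.339 = 1.062324; cosh(ωT) = 1.619370, sinh(ωT) = 1.273718
x(T) = p + (x₀−p)·cosh(ωT) + (ẋ₀/ω)·sinh(ωT) ⇒ p·(1 − cosh) = x(T) − x₀·cosh − (ẋ₀/ω)·sinh
numerator   = 2.0599 − (1.0960)·1.619370 − (2.0387/3.1337)·1.273718 = -0.543575
denominator = 1 − 1.619370 = -0.619370
p = -0.543575 / -0.619370 = 0.8776

p = 0.8776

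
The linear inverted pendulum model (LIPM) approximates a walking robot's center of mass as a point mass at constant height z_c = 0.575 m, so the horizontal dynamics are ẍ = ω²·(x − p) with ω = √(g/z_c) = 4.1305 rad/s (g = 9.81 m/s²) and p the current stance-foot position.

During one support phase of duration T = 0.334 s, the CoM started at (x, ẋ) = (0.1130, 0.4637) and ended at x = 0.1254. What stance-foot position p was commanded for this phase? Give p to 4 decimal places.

ωT = 4.1305·0.334 = 1.379587; cosh(ωT) = 2.112471, sinh(ωT) = 1.860789
x(T) = p + (x₀−p)·cosh(ωT) + (ẋ₀/ω)·sinh(ωT) ⇒ p·(1 − cosh) = x(T) − x₀·cosh − (ẋ₀/ω)·sinh
numerator   = 0.1254 − (0.1130)·2.112471 − (0.4637/4.1305)·1.860789 = -0.322206
denominator = 1 − 2.112471 = -1.112471
p = -0.322206 / -1.112471 = 0.2896

p = 0.2896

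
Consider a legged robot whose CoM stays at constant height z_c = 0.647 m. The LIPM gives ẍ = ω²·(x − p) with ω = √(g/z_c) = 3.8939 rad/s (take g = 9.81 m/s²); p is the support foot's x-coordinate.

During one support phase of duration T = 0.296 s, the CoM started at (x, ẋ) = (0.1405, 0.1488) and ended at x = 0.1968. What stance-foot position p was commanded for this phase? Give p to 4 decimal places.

ωT = 3.8939·0.296 = 1.152594; cosh(ωT) = 1.741107, sinh(ωT) = 1.425290
x(T) = p + (x₀−p)·cosh(ωT) + (ẋ₀/ω)·sinh(ωT) ⇒ p·(1 − cosh) = x(T) − x₀·cosh − (ẋ₀/ω)·sinh
numerator   = 0.1968 − (0.1405)·1.741107 − (0.1488/3.8939)·1.425290 = -0.102291
denominator = 1 − 1.741107 = -0.741107
p = -0.102291 / -0.741107 = 0.1380

p = 0.1380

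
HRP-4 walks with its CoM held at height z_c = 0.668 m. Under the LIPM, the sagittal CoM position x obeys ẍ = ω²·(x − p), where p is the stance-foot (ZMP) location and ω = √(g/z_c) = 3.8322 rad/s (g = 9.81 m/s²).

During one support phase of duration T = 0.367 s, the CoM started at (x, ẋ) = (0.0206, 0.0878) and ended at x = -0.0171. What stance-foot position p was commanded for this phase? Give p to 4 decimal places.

p = 0.0908

ωT = 3.8322·0.367 = 1.406417; cosh(ωT) = 2.163164, sinh(ωT) = 1.918144
x(T) = p + (x₀−p)·cosh(ωT) + (ẋ₀/ω)·sinh(ωT) ⇒ p·(1 − cosh) = x(T) − x₀·cosh − (ẋ₀/ω)·sinh
numerator   = -0.0171 − (0.0206)·2.163164 − (0.0878/3.8322)·1.918144 = -0.105608
denominator = 1 − 2.163164 = -1.163164
p = -0.105608 / -1.163164 = 0.0908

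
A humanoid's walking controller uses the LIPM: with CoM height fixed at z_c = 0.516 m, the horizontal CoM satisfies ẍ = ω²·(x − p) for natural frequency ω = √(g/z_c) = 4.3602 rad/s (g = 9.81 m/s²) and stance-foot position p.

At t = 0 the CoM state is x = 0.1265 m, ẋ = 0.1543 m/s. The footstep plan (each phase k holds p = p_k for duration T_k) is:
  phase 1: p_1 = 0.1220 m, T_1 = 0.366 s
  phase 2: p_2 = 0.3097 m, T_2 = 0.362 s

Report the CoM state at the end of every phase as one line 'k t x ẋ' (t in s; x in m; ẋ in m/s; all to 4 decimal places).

1 0.3660 0.2172 0.4426
2 0.7280 0.3116 0.1828

phase 1: p=0.1220, T=0.366, ωT=1.595833, cosh=2.567588, sinh=2.364849; start (x,ẋ)=(0.126500, 0.154300) → end (x,ẋ)=(0.217242, 0.442579)
phase 2: p=0.3097, T=0.362, ωT=1.578392, cosh=2.526732, sinh=2.320425; start (x,ẋ)=(0.217242, 0.442579) → end (x,ẋ)=(0.311617, 0.182835)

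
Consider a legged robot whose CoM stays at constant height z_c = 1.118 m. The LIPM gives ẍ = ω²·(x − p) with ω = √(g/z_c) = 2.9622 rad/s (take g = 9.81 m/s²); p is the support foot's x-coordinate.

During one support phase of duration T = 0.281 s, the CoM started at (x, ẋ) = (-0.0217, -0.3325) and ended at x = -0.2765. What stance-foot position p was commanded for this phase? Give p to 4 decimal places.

p = 0.3877

ωT = 2.9622·0.281 = 0.832378; cosh(ωT) = 1.366896, sinh(ωT) = 0.931883
x(T) = p + (x₀−p)·cosh(ωT) + (ẋ₀/ω)·sinh(ωT) ⇒ p·(1 − cosh) = x(T) − x₀·cosh − (ẋ₀/ω)·sinh
numerator   = -0.2765 − (-0.0217)·1.366896 − (-0.3325/2.9622)·0.931883 = -0.142237
denominator = 1 − 1.366896 = -0.366896
p = -0.142237 / -0.366896 = 0.3877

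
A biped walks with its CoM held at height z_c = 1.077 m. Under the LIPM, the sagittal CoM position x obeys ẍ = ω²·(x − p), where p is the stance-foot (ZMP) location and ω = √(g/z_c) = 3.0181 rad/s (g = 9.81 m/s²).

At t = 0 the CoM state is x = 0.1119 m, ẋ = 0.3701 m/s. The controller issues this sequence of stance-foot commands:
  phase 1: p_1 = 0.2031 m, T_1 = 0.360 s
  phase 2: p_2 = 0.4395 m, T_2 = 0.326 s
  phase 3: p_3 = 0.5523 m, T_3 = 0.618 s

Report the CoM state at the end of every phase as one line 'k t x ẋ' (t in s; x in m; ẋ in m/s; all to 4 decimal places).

1 0.3600 0.2136 0.2494
2 0.6860 0.1902 -0.4042
3 1.3040 -1.0667 -4.7796

phase 1: p=0.2031, T=0.360, ωT=1.086516, cosh=1.650660, sinh=1.313270; start (x,ẋ)=(0.111900, 0.370100) → end (x,ẋ)=(0.213602, 0.249431)
phase 2: p=0.4395, T=0.326, ωT=0.983901, cosh=1.524360, sinh=1.150510; start (x,ẋ)=(0.213602, 0.249431) → end (x,ẋ)=(0.190234, -0.404176)
phase 3: p=0.5523, T=0.618, ωT=1.865186, cosh=3.306001, sinh=3.151134; start (x,ẋ)=(0.190234, -0.404176) → end (x,ẋ)=(-1.066682, -4.779613)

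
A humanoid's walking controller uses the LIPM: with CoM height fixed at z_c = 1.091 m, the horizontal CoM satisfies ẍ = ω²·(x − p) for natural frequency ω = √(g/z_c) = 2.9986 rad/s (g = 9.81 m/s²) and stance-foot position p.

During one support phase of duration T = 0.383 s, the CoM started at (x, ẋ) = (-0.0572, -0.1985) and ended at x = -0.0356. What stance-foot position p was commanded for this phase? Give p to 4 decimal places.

p = -0.2143

ωT = 2.9986·0.383 = 1.148464; cosh(ωT) = 1.735234, sinh(ωT) = 1.418111
x(T) = p + (x₀−p)·cosh(ωT) + (ẋ₀/ω)·sinh(ωT) ⇒ p·(1 − cosh) = x(T) − x₀·cosh − (ẋ₀/ω)·sinh
numerator   = -0.0356 − (-0.0572)·1.735234 − (-0.1985/2.9986)·1.418111 = 0.157531
denominator = 1 − 1.735234 = -0.735234
p = 0.157531 / -0.735234 = -0.2143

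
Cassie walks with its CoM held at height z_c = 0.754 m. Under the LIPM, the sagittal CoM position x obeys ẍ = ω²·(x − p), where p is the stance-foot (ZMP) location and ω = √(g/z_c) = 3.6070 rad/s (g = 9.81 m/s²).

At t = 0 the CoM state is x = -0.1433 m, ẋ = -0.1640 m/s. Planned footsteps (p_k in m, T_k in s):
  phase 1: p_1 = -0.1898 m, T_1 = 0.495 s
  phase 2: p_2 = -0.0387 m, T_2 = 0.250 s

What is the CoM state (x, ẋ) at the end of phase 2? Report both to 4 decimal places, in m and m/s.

x = -0.2448, ẋ = -0.5448

phase 1: p=-0.1898, T=0.495, ωT=1.785465, cosh=3.065035, sinh=2.897316; start (x,ẋ)=(-0.143300, -0.164000) → end (x,ẋ)=(-0.179009, -0.016712)
phase 2: p=-0.0387, T=0.250, ωT=0.901750, cosh=1.434885, sinh=1.029026; start (x,ẋ)=(-0.179009, -0.016712) → end (x,ẋ)=(-0.244794, -0.544763)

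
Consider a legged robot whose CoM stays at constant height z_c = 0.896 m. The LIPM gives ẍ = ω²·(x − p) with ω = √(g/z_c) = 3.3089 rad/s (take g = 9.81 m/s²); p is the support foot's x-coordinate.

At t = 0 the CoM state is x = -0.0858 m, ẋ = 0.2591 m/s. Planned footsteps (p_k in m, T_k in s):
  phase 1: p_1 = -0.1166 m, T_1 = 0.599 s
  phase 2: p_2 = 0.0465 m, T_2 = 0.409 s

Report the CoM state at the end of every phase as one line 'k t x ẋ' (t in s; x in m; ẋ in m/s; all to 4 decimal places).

phase 1: p=-0.1166, T=0.599, ωT=1.982031, cosh=3.697629, sinh=3.559840; start (x,ẋ)=(-0.085800, 0.259100) → end (x,ẋ)=(0.276037, 1.320854)
phase 2: p=0.0465, T=0.409, ωT=1.353340, cosh=2.064354, sinh=1.805978; start (x,ẋ)=(0.276037, 1.320854) → end (x,ẋ)=(1.241259, 4.098373)

1 0.5990 0.2760 1.3209
2 1.0080 1.2413 4.0984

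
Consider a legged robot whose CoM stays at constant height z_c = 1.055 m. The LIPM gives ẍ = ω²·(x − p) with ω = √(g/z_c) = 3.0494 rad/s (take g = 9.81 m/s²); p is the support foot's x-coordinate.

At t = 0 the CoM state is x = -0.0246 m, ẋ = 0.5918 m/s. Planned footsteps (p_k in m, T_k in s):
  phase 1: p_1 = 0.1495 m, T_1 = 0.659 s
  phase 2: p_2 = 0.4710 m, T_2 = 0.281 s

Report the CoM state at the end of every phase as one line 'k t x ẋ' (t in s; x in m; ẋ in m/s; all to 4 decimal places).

phase 1: p=0.1495, T=0.659, ωT=2.009555, cosh=3.797021, sinh=3.662973; start (x,ẋ)=(-0.024600, 0.591800) → end (x,ẋ)=(0.199315, 0.302403)
phase 2: p=0.4710, T=0.281, ωT=0.856881, cosh=1.390143, sinh=0.965659; start (x,ẋ)=(0.199315, 0.302403) → end (x,ẋ)=(0.189082, -0.379642)

1 0.6590 0.1993 0.3024
2 0.9400 0.1891 -0.3796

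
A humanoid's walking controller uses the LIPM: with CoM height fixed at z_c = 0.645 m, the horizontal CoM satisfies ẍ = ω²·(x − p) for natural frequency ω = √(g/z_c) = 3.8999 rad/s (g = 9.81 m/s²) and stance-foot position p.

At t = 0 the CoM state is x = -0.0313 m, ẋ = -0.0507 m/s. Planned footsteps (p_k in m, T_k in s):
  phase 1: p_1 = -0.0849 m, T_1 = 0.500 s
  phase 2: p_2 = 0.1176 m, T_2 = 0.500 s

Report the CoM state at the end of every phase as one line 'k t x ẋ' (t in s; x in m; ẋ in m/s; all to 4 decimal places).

1 0.5000 0.0625 0.5379
2 1.0000 0.3950 1.1890

phase 1: p=-0.0849, T=0.500, ωT=1.949950, cosh=3.585309, sinh=3.443027; start (x,ẋ)=(-0.031300, -0.050700) → end (x,ẋ)=(0.062512, 0.537937)
phase 2: p=0.1176, T=0.500, ωT=1.949950, cosh=3.585309, sinh=3.443027; start (x,ẋ)=(0.062512, 0.537937) → end (x,ẋ)=(0.395010, 1.188978)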